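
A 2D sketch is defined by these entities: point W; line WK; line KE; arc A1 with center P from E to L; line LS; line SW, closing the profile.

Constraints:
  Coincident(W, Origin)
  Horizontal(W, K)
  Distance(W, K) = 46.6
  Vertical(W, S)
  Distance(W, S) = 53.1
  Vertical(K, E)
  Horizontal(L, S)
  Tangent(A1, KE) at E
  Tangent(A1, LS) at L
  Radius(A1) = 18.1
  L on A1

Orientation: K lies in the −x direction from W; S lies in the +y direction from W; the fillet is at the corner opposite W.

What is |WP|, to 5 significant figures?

45.136

W and S share the same x with |WS| = 53.1 and S on the +y side, so S = (0.0000, 53.100). The virtual corner opposite W is at (-46.600, 53.100). A1 meets KE tangentially, so PE is at right angles to KE and since A1 is tangent to LS there, PL ⟂ LS, with radius 18.1, so the center P sits 18.1 in from both sides at P = (-28.500, 35.000). Then |WP| = |P − W| = 45.136.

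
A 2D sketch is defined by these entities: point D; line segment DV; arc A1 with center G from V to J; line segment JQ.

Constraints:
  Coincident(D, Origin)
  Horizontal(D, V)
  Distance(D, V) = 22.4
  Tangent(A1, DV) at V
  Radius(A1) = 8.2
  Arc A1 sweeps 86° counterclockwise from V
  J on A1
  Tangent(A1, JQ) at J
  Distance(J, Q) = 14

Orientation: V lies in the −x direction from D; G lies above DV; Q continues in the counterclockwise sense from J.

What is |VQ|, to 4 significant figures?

23.46

D is at the origin; DV is horizontal with |DV| = 22.4 and V on the −x side, so V = (-22.40, 0.000). The tangent condition forces GV to be normal to DV, so G = V + (0, 8.2) = (-22.40, 8.200). On A1, V sits at bearing -90° from G; an 86° counterclockwise sweep puts J at bearing -4°, so J = G + 8.2·(cos -4°, sin -4°) = (-14.22, 7.628). Since A1 is tangent to JQ there, GJ ⟂ JQ, so JQ runs along (−sin -4°, cos -4°); with |JQ| = 14.0, Q = (-13.24, 21.59). Then |VQ| = |Q − V| = 23.46.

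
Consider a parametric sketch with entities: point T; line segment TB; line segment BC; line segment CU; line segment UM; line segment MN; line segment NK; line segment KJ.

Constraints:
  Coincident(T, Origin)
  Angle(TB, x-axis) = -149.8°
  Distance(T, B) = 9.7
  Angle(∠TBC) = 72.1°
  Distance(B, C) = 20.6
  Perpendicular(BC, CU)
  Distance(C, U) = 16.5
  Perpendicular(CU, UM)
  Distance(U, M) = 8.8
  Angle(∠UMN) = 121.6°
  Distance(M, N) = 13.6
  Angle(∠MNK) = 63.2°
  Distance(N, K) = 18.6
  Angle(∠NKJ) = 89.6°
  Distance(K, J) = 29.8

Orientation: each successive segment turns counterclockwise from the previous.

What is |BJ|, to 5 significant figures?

41.758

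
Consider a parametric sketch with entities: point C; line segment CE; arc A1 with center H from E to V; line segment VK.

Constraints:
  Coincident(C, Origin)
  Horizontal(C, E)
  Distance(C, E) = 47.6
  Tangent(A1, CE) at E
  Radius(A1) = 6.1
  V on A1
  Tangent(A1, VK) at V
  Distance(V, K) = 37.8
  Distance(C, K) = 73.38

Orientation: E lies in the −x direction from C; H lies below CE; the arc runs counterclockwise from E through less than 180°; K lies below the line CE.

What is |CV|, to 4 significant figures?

53.85

C is at the origin; C and E share the same y with |CE| = 47.6 and E on the −x side, so E = (-47.60, 0.000). The tangent condition forces HE to be normal to CE, so H = E + (0, -6.1) = (-47.60, -6.100). Since HV ⟂ VK (tangency), |HK| = √(6.1² + 37.8²) = 38.29 regardless of where V sits on A1. So K lies on both circle(C, 73.38) and circle(H, 38.29); the below-CE intersection is K = (-59.93, -42.35). V is the foot of the tangent from K: V = (-53.61, -5.082).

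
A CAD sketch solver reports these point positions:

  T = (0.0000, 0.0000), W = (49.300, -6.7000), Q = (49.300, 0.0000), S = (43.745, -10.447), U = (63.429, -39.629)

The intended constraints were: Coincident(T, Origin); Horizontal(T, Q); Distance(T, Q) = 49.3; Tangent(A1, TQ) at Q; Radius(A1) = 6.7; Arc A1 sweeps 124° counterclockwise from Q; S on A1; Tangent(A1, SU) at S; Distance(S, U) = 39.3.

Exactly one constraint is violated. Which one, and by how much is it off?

Distance(S, U) = 39.3 — off by 4.10.

T = (0.00, 0.00) ✓; T.y = 0.00, Q.y = 0.00 ✓; |TQ| = 49.30 ✓; ∠(WQ, QT) = 90.00° ✓; |WQ| = 6.700 ✓; bearing(W→S) − bearing(W→Q) = 124.0° ✓; |WS| = 6.701 ✓; ∠(WS, SU) = 90.00° ✓; |SU| = 35.20 ✗.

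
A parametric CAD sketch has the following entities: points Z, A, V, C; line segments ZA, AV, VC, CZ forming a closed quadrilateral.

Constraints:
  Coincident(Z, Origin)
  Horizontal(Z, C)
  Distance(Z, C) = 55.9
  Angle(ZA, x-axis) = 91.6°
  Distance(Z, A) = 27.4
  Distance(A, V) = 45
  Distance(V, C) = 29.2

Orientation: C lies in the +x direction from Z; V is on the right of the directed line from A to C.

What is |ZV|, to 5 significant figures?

28.669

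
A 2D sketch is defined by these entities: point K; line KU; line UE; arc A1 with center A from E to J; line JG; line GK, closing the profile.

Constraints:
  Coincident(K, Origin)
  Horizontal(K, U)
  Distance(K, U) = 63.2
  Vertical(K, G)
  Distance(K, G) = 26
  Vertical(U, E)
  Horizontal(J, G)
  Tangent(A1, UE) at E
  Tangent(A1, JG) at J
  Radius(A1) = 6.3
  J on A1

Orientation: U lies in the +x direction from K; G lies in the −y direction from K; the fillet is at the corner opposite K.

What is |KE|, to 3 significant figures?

66.2

K is at the origin; KU is horizontal with |KU| = 63.2 and U on the +x side, so U = (63.2, 0.00). K and G share the same x with |KG| = 26.0 and G on the −y side, so G = (0.00, -26.0). The virtual corner opposite K is at (63.2, -26.0). The tangent condition forces AE to be normal to UE and A1 meets JG tangentially, so AJ is at right angles to JG, with radius 6.3, so the center A sits 6.3 in from both sides at A = (56.9, -19.7). That places the tangent points at E = (63.2, -19.7) on UE and J = (56.9, -26.0) on JG. Then |KE| = |E − K| = 66.2.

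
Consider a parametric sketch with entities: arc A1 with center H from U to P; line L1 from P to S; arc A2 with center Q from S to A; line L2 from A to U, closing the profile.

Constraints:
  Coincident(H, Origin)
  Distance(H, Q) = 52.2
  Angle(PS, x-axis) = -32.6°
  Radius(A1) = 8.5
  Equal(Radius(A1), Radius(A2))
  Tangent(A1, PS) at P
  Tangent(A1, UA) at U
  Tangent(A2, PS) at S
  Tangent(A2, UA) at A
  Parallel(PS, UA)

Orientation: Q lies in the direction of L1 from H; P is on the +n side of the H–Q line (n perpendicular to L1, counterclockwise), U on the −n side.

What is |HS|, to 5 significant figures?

52.888

The slot axis is L1's direction at -32.6°, so u = (cos -32.6°, sin -32.6°) = (0.84245, -0.53877) and n = (−sin -32.6°, cos -32.6°) = (0.53877, 0.84245). H is at the origin and Q lies 52.2 along u from H, so Q = 52.2·u = (43.976, -28.124). Tangency of A1 to both parallel lines with radius 8.5 puts P and U at H ± 8.5·n: P = (4.5796, 7.1608), U = (-4.5796, -7.1608). Equal radii place S and A the same way about Q: S = Q + 8.5·n = (48.556, -20.963), A = Q − 8.5·n = (39.396, -35.285). Then |HS| = |S − H| = 52.888.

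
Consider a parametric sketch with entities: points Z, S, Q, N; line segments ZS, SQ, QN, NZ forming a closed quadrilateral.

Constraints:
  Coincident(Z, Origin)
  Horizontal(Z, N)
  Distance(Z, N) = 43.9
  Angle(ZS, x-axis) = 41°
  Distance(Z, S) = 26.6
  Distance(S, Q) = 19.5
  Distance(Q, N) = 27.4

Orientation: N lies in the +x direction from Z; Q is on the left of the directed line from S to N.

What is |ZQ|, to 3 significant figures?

45.8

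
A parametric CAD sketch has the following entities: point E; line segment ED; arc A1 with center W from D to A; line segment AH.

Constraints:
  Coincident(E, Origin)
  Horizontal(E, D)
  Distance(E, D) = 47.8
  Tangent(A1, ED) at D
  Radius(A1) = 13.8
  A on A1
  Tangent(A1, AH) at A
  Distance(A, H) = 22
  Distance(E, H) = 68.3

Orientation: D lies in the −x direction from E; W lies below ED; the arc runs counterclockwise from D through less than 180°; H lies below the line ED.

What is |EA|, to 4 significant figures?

63.53

E is at the origin; E and D share the same y with |ED| = 47.8 and D on the −x side, so D = (-47.80, 0.000). A1 meets ED tangentially, so WD is at right angles to ED, so W = D + (0, -13.8) = (-47.80, -13.80). Since WA ⟂ AH (tangency), |WH| = √(13.8² + 22.0²) = 25.97 regardless of where A sits on A1. So H lies on both circle(E, 68.3) and circle(W, 25.97); the below-ED intersection is H = (-56.59, -38.24). A is the foot of the tangent from H: A = (-61.28, -16.74).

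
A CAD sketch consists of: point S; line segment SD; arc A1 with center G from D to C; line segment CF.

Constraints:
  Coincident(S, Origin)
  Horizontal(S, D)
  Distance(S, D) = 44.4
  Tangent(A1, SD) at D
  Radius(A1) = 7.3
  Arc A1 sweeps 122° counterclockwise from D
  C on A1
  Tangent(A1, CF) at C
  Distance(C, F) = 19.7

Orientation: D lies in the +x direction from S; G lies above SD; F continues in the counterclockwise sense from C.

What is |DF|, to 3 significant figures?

28.2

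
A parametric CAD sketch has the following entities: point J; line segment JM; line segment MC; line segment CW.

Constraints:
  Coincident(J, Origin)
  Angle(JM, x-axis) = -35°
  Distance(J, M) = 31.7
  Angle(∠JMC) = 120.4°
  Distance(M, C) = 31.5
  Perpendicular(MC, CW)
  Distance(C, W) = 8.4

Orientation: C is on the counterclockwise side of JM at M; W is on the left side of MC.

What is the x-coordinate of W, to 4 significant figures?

51.11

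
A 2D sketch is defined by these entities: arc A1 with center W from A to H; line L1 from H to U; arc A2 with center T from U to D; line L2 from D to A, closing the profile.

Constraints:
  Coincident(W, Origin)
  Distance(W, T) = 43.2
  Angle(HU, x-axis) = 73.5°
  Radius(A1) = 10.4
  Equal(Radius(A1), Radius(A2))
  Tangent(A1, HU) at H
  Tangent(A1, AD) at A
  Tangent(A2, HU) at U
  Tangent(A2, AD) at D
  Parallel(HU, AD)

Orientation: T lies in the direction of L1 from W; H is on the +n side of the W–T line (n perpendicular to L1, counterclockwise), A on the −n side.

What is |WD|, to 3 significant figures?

44.4

The slot axis is L1's direction at 73.5°, so u = (cos 73.5°, sin 73.5°) = (0.284, 0.959) and n = (−sin 73.5°, cos 73.5°) = (-0.959, 0.284). W is at the origin and T lies 43.2 along u from W, so T = 43.2·u = (12.3, 41.4). Tangency of A1 to both parallel lines with radius 10.4 puts H and A at W ± 10.4·n: H = (-9.97, 2.95), A = (9.97, -2.95). Equal radii place U and D the same way about T: U = T + 10.4·n = (2.30, 44.4), D = T − 10.4·n = (22.2, 38.5). Then |WD| = |D − W| = 44.4.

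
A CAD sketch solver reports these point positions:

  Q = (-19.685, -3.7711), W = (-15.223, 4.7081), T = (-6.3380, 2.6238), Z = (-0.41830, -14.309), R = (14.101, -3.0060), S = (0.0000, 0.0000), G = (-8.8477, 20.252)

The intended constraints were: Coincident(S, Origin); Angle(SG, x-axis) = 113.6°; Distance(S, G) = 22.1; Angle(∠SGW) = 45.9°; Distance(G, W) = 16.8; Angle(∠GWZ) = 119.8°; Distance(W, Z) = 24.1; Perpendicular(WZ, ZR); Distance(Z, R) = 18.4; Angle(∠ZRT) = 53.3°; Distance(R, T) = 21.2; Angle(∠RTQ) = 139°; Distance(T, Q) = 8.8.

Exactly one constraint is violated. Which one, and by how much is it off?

Distance(T, Q) = 8.8 — off by 6.00.

S = (0.00, 0.00) ✓; SG at 113.6° ✓; |SG| = 22.10 ✓; ∠SGW = 45.90° ✓; |GW| = 16.80 ✓; ∠GWZ = 119.8° ✓; |WZ| = 24.10 ✓; ∠(WZ, ZR) = 90.00° ✓; |ZR| = 18.40 ✓; ∠ZRT = 53.30° ✓; |RT| = 21.20 ✓; ∠RTQ = 139.0° ✓; |TQ| = 14.80 ✗.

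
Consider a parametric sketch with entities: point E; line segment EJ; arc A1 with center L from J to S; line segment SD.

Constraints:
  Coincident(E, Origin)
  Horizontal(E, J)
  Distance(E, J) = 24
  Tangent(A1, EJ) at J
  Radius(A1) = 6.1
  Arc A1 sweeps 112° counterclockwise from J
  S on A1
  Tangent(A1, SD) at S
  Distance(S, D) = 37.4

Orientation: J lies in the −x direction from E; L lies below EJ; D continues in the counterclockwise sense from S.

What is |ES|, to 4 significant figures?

30.82

A1 meets EJ tangentially, so LJ is at right angles to EJ, so L = J + (0, -6.1) = (-24.00, -6.100). On A1, J sits at bearing 90° from L; a 112° counterclockwise sweep puts S at bearing 202°, so S = L + 6.1·(cos 202°, sin 202°) = (-29.66, -8.385). Then |ES| = |S − E| = 30.82.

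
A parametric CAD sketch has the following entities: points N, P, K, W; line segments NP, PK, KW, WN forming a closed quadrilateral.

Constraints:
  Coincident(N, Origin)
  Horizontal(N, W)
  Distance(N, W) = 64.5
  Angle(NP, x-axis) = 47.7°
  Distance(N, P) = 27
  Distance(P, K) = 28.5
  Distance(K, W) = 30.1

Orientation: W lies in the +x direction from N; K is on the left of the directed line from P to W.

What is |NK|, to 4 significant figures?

52.24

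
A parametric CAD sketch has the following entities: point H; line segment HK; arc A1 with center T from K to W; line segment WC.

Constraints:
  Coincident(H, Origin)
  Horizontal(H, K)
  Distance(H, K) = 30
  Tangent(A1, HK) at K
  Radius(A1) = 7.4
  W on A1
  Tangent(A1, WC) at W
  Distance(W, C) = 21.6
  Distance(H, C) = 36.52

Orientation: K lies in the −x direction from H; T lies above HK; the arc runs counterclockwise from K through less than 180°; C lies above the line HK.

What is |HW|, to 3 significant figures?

23.8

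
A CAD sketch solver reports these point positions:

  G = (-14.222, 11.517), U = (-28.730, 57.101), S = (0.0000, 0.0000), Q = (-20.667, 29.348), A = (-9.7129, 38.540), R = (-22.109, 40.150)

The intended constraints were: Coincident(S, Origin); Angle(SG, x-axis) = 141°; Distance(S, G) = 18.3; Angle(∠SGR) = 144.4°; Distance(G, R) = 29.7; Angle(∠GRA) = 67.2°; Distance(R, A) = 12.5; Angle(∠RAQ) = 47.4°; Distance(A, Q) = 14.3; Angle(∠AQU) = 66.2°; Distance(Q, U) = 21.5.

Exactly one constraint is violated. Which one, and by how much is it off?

Distance(Q, U) = 21.5 — off by 7.40.

S = (0.00, 0.00) ✓; SG at 141.0° ✓; |SG| = 18.30 ✓; ∠SGR = 144.4° ✓; |GR| = 29.70 ✓; ∠GRA = 67.20° ✓; |RA| = 12.50 ✓; ∠RAQ = 47.40° ✓; |AQ| = 14.30 ✓; ∠AQU = 66.20° ✓; |QU| = 28.90 ✗.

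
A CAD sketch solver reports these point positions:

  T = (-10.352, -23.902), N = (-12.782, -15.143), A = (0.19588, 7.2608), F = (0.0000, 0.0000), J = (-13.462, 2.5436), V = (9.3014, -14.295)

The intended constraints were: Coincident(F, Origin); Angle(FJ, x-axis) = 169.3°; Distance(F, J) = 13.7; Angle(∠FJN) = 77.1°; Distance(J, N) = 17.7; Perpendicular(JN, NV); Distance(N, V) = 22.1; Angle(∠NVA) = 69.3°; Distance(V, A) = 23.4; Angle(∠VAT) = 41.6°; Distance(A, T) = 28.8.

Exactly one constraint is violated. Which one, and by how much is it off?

Distance(A, T) = 28.8 — off by 4.10.

F = (0.00, 0.00) ✓; FJ at 169.3° ✓; |FJ| = 13.70 ✓; ∠FJN = 77.10° ✓; |JN| = 17.70 ✓; ∠(JN, NV) = 90.00° ✓; |NV| = 22.10 ✓; ∠NVA = 69.30° ✓; |VA| = 23.40 ✓; ∠VAT = 41.60° ✓; |AT| = 32.90 ✗.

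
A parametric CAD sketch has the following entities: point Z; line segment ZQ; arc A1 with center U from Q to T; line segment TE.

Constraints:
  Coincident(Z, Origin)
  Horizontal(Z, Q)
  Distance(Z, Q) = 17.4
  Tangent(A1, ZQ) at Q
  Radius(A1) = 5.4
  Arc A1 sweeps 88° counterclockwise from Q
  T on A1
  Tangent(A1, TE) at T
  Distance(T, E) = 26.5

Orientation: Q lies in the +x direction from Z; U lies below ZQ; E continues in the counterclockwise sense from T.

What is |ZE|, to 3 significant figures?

33.6

Z is at the origin; Z and Q share the same y with |ZQ| = 17.4 and Q on the +x side, so Q = (17.4, 0.00). A1 meets ZQ tangentially, so UQ is at right angles to ZQ, so U = Q + (0, -5.4) = (17.4, -5.40). On A1, Q sits at bearing 90° from U; an 88° counterclockwise sweep puts T at bearing 178°, so T = U + 5.4·(cos 178°, sin 178°) = (12.0, -5.21). A1 meets TE tangentially, so UT is at right angles to TE, so TE runs along (−sin 178°, cos 178°); with |TE| = 26.5, E = (11.1, -31.7). Then |ZE| = |E − Z| = 33.6.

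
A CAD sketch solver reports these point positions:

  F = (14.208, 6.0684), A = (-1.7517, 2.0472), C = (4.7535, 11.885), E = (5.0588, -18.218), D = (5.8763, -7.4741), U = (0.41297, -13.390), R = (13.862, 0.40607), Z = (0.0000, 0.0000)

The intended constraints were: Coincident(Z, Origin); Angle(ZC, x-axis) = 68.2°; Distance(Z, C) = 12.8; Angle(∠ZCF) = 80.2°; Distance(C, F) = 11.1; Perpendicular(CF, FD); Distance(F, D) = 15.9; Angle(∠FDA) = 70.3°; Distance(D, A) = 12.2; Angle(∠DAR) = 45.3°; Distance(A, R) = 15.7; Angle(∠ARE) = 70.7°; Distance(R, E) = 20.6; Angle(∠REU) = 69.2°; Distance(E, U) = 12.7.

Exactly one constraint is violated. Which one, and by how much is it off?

Distance(E, U) = 12.7 — off by 6.00.

Z = (0.00, 0.00) ✓; ZC at 68.20° ✓; |ZC| = 12.80 ✓; ∠ZCF = 80.20° ✓; |CF| = 11.10 ✓; ∠(CF, FD) = 90.00° ✓; |FD| = 15.90 ✓; ∠FDA = 70.30° ✓; |DA| = 12.20 ✓; ∠DAR = 45.30° ✓; |AR| = 15.70 ✓; ∠ARE = 70.70° ✓; |RE| = 20.60 ✓; ∠REU = 69.20° ✓; |EU| = 6.700 ✗.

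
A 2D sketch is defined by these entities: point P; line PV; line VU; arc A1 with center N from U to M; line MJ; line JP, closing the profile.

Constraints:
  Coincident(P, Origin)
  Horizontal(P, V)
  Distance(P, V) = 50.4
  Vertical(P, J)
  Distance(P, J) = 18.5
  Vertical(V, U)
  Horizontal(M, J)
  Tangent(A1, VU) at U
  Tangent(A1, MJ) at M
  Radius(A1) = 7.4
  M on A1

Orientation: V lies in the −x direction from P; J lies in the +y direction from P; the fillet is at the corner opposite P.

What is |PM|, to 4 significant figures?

46.81

P is at the origin; P and V share the same y with |PV| = 50.4 and V on the −x side, so V = (-50.40, 0.000). P and J share the same x with |PJ| = 18.5 and J on the +y side, so J = (0.000, 18.50). The virtual corner opposite P is at (-50.40, 18.50). Since A1 is tangent to VU there, NU ⟂ VU and since A1 is tangent to MJ there, NM ⟂ MJ, with radius 7.4, so the center N sits 7.4 in from both sides at N = (-43.00, 11.10). That places the tangent points at U = (-50.40, 11.10) on VU and M = (-43.00, 18.50) on MJ. Then |PM| = |M − P| = 46.81.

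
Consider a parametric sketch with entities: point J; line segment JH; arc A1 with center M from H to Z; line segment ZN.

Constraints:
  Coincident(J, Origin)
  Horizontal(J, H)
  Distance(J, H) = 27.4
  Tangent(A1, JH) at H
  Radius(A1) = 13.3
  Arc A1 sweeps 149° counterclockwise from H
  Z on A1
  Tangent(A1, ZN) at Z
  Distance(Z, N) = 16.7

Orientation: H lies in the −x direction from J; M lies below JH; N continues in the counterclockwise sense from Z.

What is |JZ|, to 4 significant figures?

42.23

J is at the origin; J and H share the same y with |JH| = 27.4 and H on the −x side, so H = (-27.40, 0.000). Since A1 is tangent to JH there, MH ⟂ JH, so M = H + (0, -13.3) = (-27.40, -13.30). On A1, H sits at bearing 90° from M; a 149° counterclockwise sweep puts Z at bearing 239°, so Z = M + 13.3·(cos 239°, sin 239°) = (-34.25, -24.70). Then |JZ| = |Z − J| = 42.23.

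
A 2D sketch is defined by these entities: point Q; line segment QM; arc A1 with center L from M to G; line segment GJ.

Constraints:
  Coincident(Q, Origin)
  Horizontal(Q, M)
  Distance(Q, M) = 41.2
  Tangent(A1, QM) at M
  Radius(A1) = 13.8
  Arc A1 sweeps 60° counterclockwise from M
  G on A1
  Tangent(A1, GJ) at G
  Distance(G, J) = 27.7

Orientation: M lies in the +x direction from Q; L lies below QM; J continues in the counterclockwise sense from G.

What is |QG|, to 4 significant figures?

30.05

Q is at the origin; QM is horizontal with |QM| = 41.2 and M on the +x side, so M = (41.20, 0.000). The tangent condition forces LM to be normal to QM, so L = M + (0, -13.8) = (41.20, -13.80). On A1, M sits at bearing 90° from L; a 60° counterclockwise sweep puts G at bearing 150°, so G = L + 13.8·(cos 150°, sin 150°) = (29.25, -6.900). Then |QG| = |G − Q| = 30.05.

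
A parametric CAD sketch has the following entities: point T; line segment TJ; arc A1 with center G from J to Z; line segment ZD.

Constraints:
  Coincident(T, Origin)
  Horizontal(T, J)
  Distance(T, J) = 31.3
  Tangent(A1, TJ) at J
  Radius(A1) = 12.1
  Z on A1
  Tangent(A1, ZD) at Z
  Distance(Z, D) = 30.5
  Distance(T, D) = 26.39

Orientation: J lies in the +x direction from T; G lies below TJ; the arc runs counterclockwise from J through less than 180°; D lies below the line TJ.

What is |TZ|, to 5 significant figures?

22.738

Checks: |TJ| = 31.30 ✓; |GZ| = 12.10 ✓; ∠(GZ, ZD) = 90.00° ✓; |ZD| = 30.50 ✓; |TD| = 26.39 ✓.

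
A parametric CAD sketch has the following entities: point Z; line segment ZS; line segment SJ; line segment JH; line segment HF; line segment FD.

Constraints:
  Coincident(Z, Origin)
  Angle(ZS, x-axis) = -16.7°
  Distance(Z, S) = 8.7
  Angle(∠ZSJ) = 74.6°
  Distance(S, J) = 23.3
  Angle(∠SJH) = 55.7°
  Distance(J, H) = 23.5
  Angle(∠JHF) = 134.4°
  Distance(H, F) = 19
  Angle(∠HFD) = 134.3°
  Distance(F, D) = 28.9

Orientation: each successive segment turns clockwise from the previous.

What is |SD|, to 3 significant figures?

32.7

Z is at the origin; ZS runs at -16.7° with length 8.7, so S = (8.33, -2.50). ∠ZSJ = 74.6° gives SJ at -122° from the x-axis; with |SJ| = 23.3, J = (-4.05, -22.2). ∠SJH = 55.7° gives JH at 114° from the x-axis; with |JH| = 23.5, H = (-13.5, -0.703). ∠JHF = 134.4° gives HF at 68.0° from the x-axis; with |HF| = 19.0, F = (-6.34, 16.9). ∠HFD = 134.3° gives FD at 22.3° from the x-axis; with |FD| = 28.9, D = (20.4, 27.9). Then |SD| = |D − S| = 32.7.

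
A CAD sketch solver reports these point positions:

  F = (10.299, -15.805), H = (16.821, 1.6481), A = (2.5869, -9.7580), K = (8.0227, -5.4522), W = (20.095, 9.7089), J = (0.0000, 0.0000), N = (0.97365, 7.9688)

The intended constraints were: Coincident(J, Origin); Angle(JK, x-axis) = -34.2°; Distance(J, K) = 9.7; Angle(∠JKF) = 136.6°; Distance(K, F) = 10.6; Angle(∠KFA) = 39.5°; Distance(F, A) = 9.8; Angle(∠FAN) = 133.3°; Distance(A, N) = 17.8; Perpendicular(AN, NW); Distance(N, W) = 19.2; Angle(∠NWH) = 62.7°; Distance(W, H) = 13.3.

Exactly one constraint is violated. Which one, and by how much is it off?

Distance(W, H) = 13.3 — off by 4.60.

J = (0.00, 0.00) ✓; JK at -34.20° ✓; |JK| = 9.700 ✓; ∠JKF = 136.6° ✓; |KF| = 10.60 ✓; ∠KFA = 39.50° ✓; |FA| = 9.800 ✓; ∠FAN = 133.3° ✓; |AN| = 17.80 ✓; ∠(AN, NW) = 90.00° ✓; |NW| = 19.20 ✓; ∠NWH = 62.70° ✓; |WH| = 8.700 ✗.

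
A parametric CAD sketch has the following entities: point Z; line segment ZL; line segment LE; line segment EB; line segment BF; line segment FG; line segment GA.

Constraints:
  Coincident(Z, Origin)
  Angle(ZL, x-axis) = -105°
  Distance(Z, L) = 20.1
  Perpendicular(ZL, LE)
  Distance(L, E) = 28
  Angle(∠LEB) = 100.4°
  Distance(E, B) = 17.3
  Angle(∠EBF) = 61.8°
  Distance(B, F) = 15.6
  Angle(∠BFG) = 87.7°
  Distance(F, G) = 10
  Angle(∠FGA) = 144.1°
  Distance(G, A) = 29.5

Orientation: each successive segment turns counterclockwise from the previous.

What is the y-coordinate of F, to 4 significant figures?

-11.80

Z is at the origin; ZL runs at -105.0° with length 20.1, so L = (-5.202, -19.42). ZL ⟂ LE, so LE runs at -15.00°; with |LE| = 28.0, E = (21.84, -26.66). ∠LEB = 100.4° gives EB at 64.60° from the x-axis; with |EB| = 17.3, B = (29.26, -11.03). ∠EBF = 61.8° gives BF at -177.2° from the x-axis; with |BF| = 15.6, F = (13.68, -11.80). So F.y = -11.80.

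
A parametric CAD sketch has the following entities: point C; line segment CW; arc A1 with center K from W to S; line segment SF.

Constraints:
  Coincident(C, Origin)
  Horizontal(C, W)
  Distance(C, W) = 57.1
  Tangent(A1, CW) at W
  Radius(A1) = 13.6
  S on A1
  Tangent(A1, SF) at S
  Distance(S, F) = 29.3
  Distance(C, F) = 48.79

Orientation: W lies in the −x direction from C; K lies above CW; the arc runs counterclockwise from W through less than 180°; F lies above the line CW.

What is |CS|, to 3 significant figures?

45.3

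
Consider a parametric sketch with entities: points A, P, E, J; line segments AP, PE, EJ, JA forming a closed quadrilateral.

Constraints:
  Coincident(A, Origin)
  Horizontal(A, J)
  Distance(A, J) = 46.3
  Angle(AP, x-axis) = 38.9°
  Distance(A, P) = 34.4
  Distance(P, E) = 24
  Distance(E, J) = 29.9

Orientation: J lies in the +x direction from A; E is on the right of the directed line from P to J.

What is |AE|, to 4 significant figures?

16.40

Checks: |PE| = 24.00 ✓; |EJ| = 29.90 ✓.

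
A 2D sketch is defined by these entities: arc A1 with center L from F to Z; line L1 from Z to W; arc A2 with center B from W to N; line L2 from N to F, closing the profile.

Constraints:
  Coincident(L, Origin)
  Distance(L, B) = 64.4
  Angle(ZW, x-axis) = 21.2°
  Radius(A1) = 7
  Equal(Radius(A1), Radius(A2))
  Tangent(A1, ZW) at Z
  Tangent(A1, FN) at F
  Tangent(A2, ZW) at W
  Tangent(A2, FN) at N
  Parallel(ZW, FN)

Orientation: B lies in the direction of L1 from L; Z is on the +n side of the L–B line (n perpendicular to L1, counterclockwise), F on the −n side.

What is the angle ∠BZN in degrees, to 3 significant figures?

6.06°

The slot axis is L1's direction at 21.2°, so u = (cos 21.2°, sin 21.2°) = (0.932, 0.362) and n = (−sin 21.2°, cos 21.2°) = (-0.362, 0.932). L is at the origin and B lies 64.4 along u from L, so B = 64.4·u = (60.0, 23.3). Tangency of A1 to both parallel lines with radius 7.0 puts Z and F at L ± 7.0·n: Z = (-2.53, 6.53), F = (2.53, -6.53). Equal radii place W and N the same way about B: W = B + 7.0·n = (57.5, 29.8), N = B − 7.0·n = (62.6, 16.8). Then cos ∠BZN = ZB·ZN / (|ZB||ZN|), giving 6.06°.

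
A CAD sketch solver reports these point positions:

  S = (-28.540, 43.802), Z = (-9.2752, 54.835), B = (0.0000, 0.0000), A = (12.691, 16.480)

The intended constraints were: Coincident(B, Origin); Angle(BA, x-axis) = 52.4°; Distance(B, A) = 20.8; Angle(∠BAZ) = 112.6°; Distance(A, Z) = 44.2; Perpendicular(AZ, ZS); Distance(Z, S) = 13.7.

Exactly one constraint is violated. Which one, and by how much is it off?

Distance(Z, S) = 13.7 — off by 8.50.

B = (0.00, 0.00) ✓; BA at 52.40° ✓; |BA| = 20.80 ✓; ∠BAZ = 112.6° ✓; |AZ| = 44.20 ✓; ∠(AZ, ZS) = 90.00° ✓; |ZS| = 22.20 ✗.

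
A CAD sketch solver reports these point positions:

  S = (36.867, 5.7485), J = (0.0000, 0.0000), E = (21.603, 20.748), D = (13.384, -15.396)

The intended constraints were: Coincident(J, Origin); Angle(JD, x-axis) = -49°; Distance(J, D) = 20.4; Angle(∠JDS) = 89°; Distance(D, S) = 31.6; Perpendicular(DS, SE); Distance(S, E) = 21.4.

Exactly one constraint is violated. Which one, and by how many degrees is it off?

Perpendicular(DS, SE) — off by 3.50°.

J = (0.00, 0.00) ✓; JD at -49.00° ✓; |JD| = 20.40 ✓; ∠JDS = 89.00° ✓; |DS| = 31.60 ✓; ∠(DS, SE) = 93.50° ✗; |SE| = 21.40 ✓.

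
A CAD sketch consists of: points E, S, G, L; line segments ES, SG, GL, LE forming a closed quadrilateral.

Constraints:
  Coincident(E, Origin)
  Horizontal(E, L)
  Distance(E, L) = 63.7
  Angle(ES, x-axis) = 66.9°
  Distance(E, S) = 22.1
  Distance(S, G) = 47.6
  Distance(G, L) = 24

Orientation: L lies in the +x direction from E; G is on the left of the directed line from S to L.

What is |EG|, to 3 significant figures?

60.7

Checks: |SG| = 47.60 ✓; |GL| = 24.00 ✓.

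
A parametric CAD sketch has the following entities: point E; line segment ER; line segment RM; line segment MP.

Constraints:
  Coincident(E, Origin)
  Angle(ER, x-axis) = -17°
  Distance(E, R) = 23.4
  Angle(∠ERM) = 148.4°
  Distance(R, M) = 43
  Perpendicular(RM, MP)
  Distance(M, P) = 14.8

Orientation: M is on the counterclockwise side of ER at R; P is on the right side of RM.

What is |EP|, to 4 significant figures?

68.50

E is at the origin; ER runs at -17.0° with length 23.4, so R = 23.4·(cos -17.0°, sin -17.0°) = (22.38, -6.841). ∠ERM = 148.4°, so RM runs at -17.0° + (180° − 148.4°) = 14.60° from the x-axis; with |RM| = 43.0, M = R + 43.0·(cos 14.60°, sin 14.60°) = (63.99, 3.997). The perpendicularity gives MP at right angles to RM; with |MP| = 14.8 on the right of RM, P = M + 14.8·(0.2521, -0.9677) = (67.72, -10.32). Then |EP| = |P − E| = 68.50.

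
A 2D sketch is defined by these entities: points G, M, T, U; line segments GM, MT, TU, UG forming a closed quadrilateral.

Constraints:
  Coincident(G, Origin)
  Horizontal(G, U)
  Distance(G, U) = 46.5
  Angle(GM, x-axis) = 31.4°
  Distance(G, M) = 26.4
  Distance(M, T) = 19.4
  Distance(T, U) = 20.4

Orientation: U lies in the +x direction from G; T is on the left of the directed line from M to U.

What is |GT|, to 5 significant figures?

45.480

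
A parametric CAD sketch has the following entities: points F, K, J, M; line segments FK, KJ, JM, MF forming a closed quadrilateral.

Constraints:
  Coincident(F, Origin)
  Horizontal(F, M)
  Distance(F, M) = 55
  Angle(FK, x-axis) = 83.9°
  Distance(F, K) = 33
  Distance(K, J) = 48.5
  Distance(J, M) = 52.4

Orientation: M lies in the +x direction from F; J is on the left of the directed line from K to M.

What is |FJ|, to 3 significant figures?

70.8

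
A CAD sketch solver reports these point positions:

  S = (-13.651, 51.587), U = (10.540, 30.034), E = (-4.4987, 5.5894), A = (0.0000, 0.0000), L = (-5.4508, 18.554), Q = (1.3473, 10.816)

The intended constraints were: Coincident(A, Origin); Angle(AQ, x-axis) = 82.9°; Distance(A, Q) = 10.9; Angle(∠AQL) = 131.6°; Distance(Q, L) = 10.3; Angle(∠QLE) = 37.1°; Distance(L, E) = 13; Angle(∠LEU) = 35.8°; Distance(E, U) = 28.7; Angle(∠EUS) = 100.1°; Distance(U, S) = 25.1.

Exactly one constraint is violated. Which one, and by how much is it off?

Distance(U, S) = 25.1 — off by 7.30.

A = (0.00, 0.00) ✓; AQ at 82.90° ✓; |AQ| = 10.90 ✓; ∠AQL = 131.6° ✓; |QL| = 10.30 ✓; ∠QLE = 37.10° ✓; |LE| = 13.00 ✓; ∠LEU = 35.80° ✓; |EU| = 28.70 ✓; ∠EUS = 100.1° ✓; |US| = 32.40 ✗.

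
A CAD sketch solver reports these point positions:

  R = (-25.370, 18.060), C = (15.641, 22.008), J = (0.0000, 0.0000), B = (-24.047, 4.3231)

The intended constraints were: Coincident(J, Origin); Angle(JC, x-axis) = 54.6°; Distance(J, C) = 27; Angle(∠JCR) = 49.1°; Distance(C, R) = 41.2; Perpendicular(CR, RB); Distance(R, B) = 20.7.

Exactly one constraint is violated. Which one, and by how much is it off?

Distance(R, B) = 20.7 — off by 6.90.

J = (0.00, 0.00) ✓; JC at 54.60° ✓; |JC| = 27.00 ✓; ∠JCR = 49.10° ✓; |CR| = 41.20 ✓; ∠(CR, RB) = 90.00° ✓; |RB| = 13.80 ✗.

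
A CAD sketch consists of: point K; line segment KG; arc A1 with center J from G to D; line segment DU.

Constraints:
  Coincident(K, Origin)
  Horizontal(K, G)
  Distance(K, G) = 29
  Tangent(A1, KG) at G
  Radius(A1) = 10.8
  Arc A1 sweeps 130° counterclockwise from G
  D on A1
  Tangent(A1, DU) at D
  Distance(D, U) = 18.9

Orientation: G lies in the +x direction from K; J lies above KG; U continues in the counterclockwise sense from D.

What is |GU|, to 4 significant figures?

32.45

On A1, G sits at bearing -90° from J; a 130° counterclockwise sweep puts D at bearing 40°, so D = J + 10.8·(cos 40°, sin 40°) = (37.27, 17.74). Since A1 is tangent to DU there, JD ⟂ DU, so DU runs along (−sin 40°, cos 40°); with |DU| = 18.9, U = (25.12, 32.22). Then |GU| = |U − G| = 32.45.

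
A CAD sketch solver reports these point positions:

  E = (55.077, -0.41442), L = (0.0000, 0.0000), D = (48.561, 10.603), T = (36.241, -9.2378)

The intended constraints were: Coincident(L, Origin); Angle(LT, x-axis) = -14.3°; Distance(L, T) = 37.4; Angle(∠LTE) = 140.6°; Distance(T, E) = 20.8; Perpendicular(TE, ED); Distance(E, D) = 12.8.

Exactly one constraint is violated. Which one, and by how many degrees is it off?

Perpendicular(TE, ED) — off by 5.50°.

L = (0.00, 0.00) ✓; LT at -14.30° ✓; |LT| = 37.40 ✓; ∠LTE = 140.6° ✓; |TE| = 20.80 ✓; ∠(TE, ED) = 95.50° ✗; |ED| = 12.80 ✓.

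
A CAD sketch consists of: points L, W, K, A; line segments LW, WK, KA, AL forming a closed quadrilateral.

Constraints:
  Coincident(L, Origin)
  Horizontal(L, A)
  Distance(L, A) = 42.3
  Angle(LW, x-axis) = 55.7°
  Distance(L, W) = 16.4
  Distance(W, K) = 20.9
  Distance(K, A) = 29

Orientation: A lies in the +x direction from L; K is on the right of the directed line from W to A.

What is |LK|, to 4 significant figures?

15.65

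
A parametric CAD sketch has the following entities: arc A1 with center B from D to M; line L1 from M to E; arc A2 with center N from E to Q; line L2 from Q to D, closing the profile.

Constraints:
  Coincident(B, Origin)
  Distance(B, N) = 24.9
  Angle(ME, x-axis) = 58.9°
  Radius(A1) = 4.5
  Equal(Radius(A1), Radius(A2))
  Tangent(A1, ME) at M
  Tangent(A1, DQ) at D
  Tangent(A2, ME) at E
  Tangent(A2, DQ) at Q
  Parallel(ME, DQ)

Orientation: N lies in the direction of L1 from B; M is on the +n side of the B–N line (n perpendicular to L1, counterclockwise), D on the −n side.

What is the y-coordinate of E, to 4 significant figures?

23.65

The slot axis is L1's direction at 58.9°, so u = (cos 58.9°, sin 58.9°) = (0.5165, 0.8563) and n = (−sin 58.9°, cos 58.9°) = (-0.8563, 0.5165). B is at the origin and N lies 24.9 along u from B, so N = 24.9·u = (12.86, 21.32). Tangency of A1 to both parallel lines with radius 4.5 puts M and D at B ± 4.5·n: M = (-3.853, 2.324), D = (3.853, -2.324). Equal radii place E and Q the same way about N: E = N + 4.5·n = (9.008, 23.65), Q = N − 4.5·n = (16.71, 19.00). So E.y = 23.65.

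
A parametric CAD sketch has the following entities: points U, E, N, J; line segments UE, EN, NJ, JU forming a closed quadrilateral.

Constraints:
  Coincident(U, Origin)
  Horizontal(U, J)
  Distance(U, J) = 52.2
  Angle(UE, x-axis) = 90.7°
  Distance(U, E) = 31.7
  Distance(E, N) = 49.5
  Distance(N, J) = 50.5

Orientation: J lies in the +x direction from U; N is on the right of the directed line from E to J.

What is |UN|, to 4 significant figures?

18.18

Checks: |EN| = 49.50 ✓; |NJ| = 50.50 ✓.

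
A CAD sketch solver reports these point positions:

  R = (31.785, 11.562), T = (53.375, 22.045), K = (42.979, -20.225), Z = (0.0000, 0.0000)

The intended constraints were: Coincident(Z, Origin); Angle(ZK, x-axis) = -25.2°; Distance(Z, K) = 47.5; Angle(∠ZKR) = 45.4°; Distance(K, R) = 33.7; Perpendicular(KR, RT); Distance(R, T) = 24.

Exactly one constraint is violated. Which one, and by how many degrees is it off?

Perpendicular(KR, RT) — off by 6.50°.

Z = (0.00, 0.00) ✓; ZK at -25.20° ✓; |ZK| = 47.50 ✓; ∠ZKR = 45.40° ✓; |KR| = 33.70 ✓; ∠(KR, RT) = 83.50° ✗; |RT| = 24.00 ✓.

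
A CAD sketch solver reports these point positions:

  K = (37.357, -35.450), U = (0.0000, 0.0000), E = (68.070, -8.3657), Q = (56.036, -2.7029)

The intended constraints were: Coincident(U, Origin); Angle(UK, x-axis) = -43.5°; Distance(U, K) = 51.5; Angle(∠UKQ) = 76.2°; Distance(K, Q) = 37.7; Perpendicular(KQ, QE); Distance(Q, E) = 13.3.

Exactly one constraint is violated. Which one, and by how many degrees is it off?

Perpendicular(KQ, QE) — off by 4.50°.

U = (0.00, 0.00) ✓; UK at -43.50° ✓; |UK| = 51.50 ✓; ∠UKQ = 76.20° ✓; |KQ| = 37.70 ✓; ∠(KQ, QE) = 85.50° ✗; |QE| = 13.30 ✓.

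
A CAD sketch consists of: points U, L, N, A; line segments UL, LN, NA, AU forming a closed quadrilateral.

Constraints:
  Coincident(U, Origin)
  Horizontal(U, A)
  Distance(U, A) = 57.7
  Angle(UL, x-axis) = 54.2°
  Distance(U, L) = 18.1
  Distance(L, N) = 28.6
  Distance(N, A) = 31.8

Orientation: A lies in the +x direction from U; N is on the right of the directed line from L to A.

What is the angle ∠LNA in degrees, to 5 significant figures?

109.46°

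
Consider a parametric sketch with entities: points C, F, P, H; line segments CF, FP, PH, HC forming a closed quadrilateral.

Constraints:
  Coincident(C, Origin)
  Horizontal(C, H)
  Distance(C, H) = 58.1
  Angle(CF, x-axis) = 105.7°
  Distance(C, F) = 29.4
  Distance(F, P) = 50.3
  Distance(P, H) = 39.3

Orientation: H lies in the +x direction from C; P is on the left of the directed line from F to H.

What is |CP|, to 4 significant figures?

55.00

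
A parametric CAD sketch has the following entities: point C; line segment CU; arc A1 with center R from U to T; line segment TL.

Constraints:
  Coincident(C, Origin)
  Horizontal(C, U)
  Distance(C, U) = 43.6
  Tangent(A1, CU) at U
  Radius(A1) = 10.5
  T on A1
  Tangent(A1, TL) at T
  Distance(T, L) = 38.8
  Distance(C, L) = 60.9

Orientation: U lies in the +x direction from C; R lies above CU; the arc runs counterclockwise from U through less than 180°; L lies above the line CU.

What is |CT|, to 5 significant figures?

55.099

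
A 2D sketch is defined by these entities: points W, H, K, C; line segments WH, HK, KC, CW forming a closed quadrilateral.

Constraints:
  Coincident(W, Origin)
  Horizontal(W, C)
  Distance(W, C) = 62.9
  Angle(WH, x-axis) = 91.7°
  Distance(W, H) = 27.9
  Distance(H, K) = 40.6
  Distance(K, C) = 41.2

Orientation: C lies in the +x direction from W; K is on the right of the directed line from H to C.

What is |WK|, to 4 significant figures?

22.79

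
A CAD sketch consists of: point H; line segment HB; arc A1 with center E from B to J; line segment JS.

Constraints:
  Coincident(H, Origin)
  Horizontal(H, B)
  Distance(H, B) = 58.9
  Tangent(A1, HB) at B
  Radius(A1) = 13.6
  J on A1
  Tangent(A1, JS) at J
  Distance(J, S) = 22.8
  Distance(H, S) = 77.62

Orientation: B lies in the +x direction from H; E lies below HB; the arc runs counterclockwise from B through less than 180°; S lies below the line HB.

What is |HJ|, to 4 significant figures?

55.40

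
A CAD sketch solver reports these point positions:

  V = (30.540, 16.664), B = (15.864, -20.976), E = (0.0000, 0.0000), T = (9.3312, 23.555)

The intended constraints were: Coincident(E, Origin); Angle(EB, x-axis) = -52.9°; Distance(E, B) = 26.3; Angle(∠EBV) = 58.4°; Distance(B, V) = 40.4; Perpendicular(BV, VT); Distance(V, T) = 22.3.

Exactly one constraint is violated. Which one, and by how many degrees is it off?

Perpendicular(BV, VT) — off by 3.30°.

E = (0.00, 0.00) ✓; EB at -52.90° ✓; |EB| = 26.30 ✓; ∠EBV = 58.40° ✓; |BV| = 40.40 ✓; ∠(BV, VT) = 93.30° ✗; |VT| = 22.30 ✓.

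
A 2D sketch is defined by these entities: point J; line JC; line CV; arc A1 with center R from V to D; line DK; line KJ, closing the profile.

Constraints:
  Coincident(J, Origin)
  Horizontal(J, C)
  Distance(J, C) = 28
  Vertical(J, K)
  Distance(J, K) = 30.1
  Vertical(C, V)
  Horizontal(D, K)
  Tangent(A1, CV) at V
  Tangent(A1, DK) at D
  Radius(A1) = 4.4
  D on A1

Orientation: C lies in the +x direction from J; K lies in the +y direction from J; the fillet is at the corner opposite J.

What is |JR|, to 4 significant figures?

34.89

J is at the origin; J and C share the same y with |JC| = 28.0 and C on the +x side, so C = (28.00, 0.000). JK is vertical with |JK| = 30.1 and K on the +y side, so K = (0.000, 30.10). The virtual corner opposite J is at (28.00, 30.10). Since A1 is tangent to CV there, RV ⟂ CV and tangency of A1 to DK means the radius RD is perpendicular to DK, with radius 4.4, so the center R sits 4.4 in from both sides at R = (23.60, 25.70). Then |JR| = |R − J| = 34.89.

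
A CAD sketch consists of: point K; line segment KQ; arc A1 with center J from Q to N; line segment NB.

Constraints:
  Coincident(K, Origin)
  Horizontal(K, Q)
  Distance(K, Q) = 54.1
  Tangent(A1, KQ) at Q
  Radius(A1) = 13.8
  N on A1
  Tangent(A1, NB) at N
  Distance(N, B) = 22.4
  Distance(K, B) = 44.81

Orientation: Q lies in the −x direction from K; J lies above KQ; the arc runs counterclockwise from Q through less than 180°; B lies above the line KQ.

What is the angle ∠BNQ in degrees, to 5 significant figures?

145.25°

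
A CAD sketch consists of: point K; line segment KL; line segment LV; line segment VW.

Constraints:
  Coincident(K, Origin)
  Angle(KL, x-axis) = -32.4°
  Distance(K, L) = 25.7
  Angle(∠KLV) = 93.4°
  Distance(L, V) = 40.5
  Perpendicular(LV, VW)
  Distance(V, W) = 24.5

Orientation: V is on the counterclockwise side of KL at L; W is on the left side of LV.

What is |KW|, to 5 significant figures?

42.040

K is at the origin; KL runs at -32.4° with length 25.7, so L = 25.7·(cos -32.4°, sin -32.4°) = (21.699, -13.771). ∠KLV = 93.4°, so LV runs at -32.4° + (180° − 93.4°) = 54.200° from the x-axis; with |LV| = 40.5, V = L + 40.5·(cos 54.200°, sin 54.200°) = (45.390, 19.077). LV is perpendicular to VW; with |VW| = 24.5 on the left of LV, W = V + 24.5·(-0.81106, 0.58496) = (25.519, 33.409). Then |KW| = |W − K| = 42.040.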